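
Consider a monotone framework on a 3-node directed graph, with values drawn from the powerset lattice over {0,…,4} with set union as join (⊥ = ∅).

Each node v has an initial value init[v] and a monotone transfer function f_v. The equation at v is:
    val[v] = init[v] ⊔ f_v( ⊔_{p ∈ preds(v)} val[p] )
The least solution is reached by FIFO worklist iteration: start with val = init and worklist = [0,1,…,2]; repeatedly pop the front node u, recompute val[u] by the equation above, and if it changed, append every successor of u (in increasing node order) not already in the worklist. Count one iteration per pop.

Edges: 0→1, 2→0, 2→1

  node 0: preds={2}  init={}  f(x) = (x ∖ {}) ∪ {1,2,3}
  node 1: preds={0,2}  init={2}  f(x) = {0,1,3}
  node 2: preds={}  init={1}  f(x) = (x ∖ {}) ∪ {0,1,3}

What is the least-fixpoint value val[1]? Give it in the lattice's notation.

{0,1,2,3}

Iteration log — 5 steps:
  step 1. node 0  ⊔preds={1}  new={1,2,3}  old={}  +wl: 
  step 2. node 1  ⊔preds={1,2,3}  new={0,1,2,3}  old={2}  +wl: 
  step 3. node 2  ⊔preds={}  new={0,1,3}  old={1}  +wl: 0,1
  step 4. node 0  ⊔preds={0,1,3}  new={0,1,2,3}  old={1,2,3}  +wl: 
  step 5. node 1  ⊔preds={0,1,2,3}  new={0,1,2,3}  stable

Least fixpoint reached:
  node 0: {0,1,2,3}
  node 1: {0,1,2,3}
  node 2: {0,1,3}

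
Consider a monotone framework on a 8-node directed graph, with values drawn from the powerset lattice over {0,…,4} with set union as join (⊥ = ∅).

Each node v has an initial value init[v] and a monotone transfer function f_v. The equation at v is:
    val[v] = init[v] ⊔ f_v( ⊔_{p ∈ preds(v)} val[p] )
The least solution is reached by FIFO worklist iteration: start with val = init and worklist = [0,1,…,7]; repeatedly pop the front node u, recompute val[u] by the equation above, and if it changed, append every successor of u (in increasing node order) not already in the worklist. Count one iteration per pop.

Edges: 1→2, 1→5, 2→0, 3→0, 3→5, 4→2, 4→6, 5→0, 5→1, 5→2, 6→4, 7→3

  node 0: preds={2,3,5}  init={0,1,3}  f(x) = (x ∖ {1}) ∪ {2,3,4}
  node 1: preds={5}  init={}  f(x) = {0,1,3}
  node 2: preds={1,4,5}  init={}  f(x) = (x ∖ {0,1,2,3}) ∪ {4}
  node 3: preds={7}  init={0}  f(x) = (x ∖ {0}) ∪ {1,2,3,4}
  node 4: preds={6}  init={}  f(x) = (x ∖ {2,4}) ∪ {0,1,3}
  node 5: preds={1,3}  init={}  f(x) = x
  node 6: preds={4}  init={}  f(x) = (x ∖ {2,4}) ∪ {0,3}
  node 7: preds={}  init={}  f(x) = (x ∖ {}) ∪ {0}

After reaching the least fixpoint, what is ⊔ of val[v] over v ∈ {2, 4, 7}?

{0,1,3,4}

Trace (13 dequeues):
  [1] u=0 | in {0} | out {0,1,2,3,4} | prev {0,1,3} | push {}
  [2] u=1 | in {} | out {0,1,3} | prev {} | push {}
  [3] u=2 | in {0,1,3} | out {4} | prev {} | push {0}
  [4] u=3 | in {} | out {0,1,2,3,4} | prev {0} | push {}
  [5] u=4 | in {} | out {0,1,3} | prev {} | push {2}
  [6] u=5 | in {0,1,2,3,4} | out {0,1,2,3,4} | prev {} | push {1}
  [7] u=6 | in {0,1,3} | out {0,1,3} | prev {} | push {4}
  [8] u=7 | in {} | out {0} | prev {} | push {3}
  [9] u=0 | in {0,1,2,3,4} | out {0,1,2,3,4} | ==
  [10] u=2 | in {0,1,2,3,4} | out {4} | ==
  [11] u=1 | in {0,1,2,3,4} | out {0,1,3} | ==
  [12] u=4 | in {0,1,3} | out {0,1,3} | ==
  [13] u=3 | in {0} | out {0,1,2,3,4} | ==

Converged values:
  [0] {0,1,2,3,4}
  [1] {0,1,3}
  [2] {4}
  [3] {0,1,2,3,4}
  [4] {0,1,3}
  [5] {0,1,2,3,4}
  [6] {0,1,3}
  [7] {0}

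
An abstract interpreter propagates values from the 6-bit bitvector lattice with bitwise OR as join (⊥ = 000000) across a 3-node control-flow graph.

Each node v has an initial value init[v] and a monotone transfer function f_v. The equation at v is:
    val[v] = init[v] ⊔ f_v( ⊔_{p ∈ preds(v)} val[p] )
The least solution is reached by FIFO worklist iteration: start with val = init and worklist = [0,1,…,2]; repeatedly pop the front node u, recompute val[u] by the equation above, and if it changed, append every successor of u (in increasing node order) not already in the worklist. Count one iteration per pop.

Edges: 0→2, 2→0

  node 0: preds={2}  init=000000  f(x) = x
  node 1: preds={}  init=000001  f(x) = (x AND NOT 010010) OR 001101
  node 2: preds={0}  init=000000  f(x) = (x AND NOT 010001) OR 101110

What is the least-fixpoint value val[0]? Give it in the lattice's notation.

Worklist (5 pops):
  #1 pop 0: in=000000 → 000000 (no change)
  #2 pop 1: in=000000 → 001101 (was 000001); enqueue []
  #3 pop 2: in=000000 → 101110 (was 000000); enqueue [0]
  #4 pop 0: in=101110 → 101110 (was 000000); enqueue [2]
  #5 pop 2: in=101110 → 101110 (no change)

Fixpoint:
  val[0] = 101110
  val[1] = 001101
  val[2] = 101110

101110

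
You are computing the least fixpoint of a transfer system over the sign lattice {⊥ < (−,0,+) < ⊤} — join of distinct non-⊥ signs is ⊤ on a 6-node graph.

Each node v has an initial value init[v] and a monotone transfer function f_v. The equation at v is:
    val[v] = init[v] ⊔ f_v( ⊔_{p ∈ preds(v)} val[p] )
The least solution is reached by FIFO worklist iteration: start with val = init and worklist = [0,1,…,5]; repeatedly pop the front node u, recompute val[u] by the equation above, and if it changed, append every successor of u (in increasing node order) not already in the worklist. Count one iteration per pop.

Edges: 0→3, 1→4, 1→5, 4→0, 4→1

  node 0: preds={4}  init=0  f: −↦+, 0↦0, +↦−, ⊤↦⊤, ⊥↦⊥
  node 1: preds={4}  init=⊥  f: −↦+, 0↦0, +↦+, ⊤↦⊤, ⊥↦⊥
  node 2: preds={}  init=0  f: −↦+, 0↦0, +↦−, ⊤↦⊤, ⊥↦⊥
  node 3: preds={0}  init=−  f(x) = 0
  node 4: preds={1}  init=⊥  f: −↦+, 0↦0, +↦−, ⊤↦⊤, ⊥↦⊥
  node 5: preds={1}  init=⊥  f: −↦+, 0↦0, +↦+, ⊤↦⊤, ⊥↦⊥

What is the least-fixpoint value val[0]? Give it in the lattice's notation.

Trace (6 dequeues):
  [1] u=0 | in ⊥ | out 0 | ==
  [2] u=1 | in ⊥ | out ⊥ | ==
  [3] u=2 | in ⊥ | out 0 | ==
  [4] u=3 | in 0 | out ⊤ | prev − | push {}
  [5] u=4 | in ⊥ | out ⊥ | ==
  [6] u=5 | in ⊥ | out ⊥ | ==

Converged values:
  [0] 0
  [1] ⊥
  [2] 0
  [3] ⊤
  [4] ⊥
  [5] ⊥

0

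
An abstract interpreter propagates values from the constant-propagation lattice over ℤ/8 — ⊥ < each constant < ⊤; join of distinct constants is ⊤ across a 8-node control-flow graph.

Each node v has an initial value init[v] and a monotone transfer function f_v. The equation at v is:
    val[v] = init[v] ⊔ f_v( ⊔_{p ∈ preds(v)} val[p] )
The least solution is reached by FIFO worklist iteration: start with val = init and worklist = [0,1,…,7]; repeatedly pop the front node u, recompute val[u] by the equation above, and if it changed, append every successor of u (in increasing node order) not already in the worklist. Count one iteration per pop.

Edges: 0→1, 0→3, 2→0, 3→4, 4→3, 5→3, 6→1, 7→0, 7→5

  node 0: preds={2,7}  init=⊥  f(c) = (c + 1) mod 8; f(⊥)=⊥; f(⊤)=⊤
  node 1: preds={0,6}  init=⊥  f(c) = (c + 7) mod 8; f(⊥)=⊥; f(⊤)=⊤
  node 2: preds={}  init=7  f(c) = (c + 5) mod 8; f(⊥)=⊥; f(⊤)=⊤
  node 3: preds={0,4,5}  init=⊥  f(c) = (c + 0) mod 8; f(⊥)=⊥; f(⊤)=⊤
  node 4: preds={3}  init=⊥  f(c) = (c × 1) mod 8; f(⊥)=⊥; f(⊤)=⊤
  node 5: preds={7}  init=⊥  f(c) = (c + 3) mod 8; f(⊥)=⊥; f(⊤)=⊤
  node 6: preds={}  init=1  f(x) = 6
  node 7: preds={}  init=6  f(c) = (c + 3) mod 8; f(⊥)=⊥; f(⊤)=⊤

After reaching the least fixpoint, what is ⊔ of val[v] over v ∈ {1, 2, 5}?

⊤

Iteration log — 10 steps:
  step 1. node 0  ⊔preds=⊤  new=⊤  old=⊥  +wl: 
  step 2. node 1  ⊔preds=⊤  new=⊤  old=⊥  +wl: 
  step 3. node 2  ⊔preds=⊥  new=7  stable
  step 4. node 3  ⊔preds=⊤  new=⊤  old=⊥  +wl: 
  step 5. node 4  ⊔preds=⊤  new=⊤  old=⊥  +wl: 3
  step 6. node 5  ⊔preds=6  new=1  old=⊥  +wl: 
  step 7. node 6  ⊔preds=⊥  new=⊤  old=1  +wl: 1
  step 8. node 7  ⊔preds=⊥  new=6  stable
  step 9. node 3  ⊔preds=⊤  new=⊤  stable
  step 10. node 1  ⊔preds=⊤  new=⊤  stable

Least fixpoint reached:
  node 0: ⊤
  node 1: ⊤
  node 2: 7
  node 3: ⊤
  node 4: ⊤
  node 5: 1
  node 6: ⊤
  node 7: 6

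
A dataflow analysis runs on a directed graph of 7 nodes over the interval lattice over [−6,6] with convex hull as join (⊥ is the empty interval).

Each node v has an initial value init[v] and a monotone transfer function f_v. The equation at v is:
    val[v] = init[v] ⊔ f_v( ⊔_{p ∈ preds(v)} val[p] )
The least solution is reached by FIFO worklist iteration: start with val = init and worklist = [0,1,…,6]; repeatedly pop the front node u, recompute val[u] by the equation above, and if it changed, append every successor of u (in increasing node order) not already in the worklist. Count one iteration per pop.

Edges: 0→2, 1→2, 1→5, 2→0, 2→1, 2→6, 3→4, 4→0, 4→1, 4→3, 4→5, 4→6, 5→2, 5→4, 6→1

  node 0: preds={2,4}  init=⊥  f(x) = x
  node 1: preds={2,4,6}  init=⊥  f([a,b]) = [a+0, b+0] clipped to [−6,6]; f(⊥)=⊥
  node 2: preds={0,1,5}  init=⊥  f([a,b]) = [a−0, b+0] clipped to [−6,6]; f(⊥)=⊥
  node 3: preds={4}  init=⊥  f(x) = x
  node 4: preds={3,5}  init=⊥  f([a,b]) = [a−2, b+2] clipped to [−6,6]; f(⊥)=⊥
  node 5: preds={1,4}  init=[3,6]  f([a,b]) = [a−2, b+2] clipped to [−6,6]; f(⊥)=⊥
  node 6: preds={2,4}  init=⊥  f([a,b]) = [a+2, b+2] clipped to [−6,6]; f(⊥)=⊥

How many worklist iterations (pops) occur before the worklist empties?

Worklist (30 pops):
  #1 pop 0: in=⊥ → ⊥ (no change)
  #2 pop 1: in=⊥ → ⊥ (no change)
  #3 pop 2: in=[3,6] → [3,6] (was ⊥); enqueue [0,1]
  #4 pop 3: in=⊥ → ⊥ (no change)
  #5 pop 4: in=[3,6] → [1,6] (was ⊥); enqueue [3]
  #6 pop 5: in=[1,6] → [-1,6] (was [3,6]); enqueue [2,4]
  #7 pop 6: in=[1,6] → [3,6] (was ⊥); enqueue []
  #8 pop 0: in=[1,6] → [1,6] (was ⊥); enqueue []
  #9 pop 1: in=[1,6] → [1,6] (was ⊥); enqueue [5]
  #10 pop 3: in=[1,6] → [1,6] (was ⊥); enqueue []
  #11 pop 2: in=[-1,6] → [-1,6] (was [3,6]); enqueue [0,1,6]
  #12 pop 4: in=[-1,6] → [-3,6] (was [1,6]); enqueue [3]
  #13 pop 5: in=[-3,6] → [-5,6] (was [-1,6]); enqueue [2,4]
  #14 pop 0: in=[-3,6] → [-3,6] (was [1,6]); enqueue []
  #15 pop 1: in=[-3,6] → [-3,6] (was [1,6]); enqueue [5]
  #16 pop 6: in=[-3,6] → [-1,6] (was [3,6]); enqueue [1]
  #17 pop 3: in=[-3,6] → [-3,6] (was [1,6]); enqueue []
  #18 pop 2: in=[-5,6] → [-5,6] (was [-1,6]); enqueue [0,6]
  #19 pop 4: in=[-5,6] → [-6,6] (was [-3,6]); enqueue [3]
  #20 pop 5: in=[-6,6] → [-6,6] (was [-5,6]); enqueue [2,4]
  #21 pop 1: in=[-6,6] → [-6,6] (was [-3,6]); enqueue [5]
  #22 pop 0: in=[-6,6] → [-6,6] (was [-3,6]); enqueue []
  #23 pop 6: in=[-6,6] → [-4,6] (was [-1,6]); enqueue [1]
  #24 pop 3: in=[-6,6] → [-6,6] (was [-3,6]); enqueue []
  #25 pop 2: in=[-6,6] → [-6,6] (was [-5,6]); enqueue [0,6]
  #26 pop 4: in=[-6,6] → [-6,6] (no change)
  #27 pop 5: in=[-6,6] → [-6,6] (no change)
  #28 pop 1: in=[-6,6] → [-6,6] (no change)
  #29 pop 0: in=[-6,6] → [-6,6] (no change)
  #30 pop 6: in=[-6,6] → [-4,6] (no change)

Fixpoint:
  val[0] = [-6,6]
  val[1] = [-6,6]
  val[2] = [-6,6]
  val[3] = [-6,6]
  val[4] = [-6,6]
  val[5] = [-6,6]
  val[6] = [-4,6]

30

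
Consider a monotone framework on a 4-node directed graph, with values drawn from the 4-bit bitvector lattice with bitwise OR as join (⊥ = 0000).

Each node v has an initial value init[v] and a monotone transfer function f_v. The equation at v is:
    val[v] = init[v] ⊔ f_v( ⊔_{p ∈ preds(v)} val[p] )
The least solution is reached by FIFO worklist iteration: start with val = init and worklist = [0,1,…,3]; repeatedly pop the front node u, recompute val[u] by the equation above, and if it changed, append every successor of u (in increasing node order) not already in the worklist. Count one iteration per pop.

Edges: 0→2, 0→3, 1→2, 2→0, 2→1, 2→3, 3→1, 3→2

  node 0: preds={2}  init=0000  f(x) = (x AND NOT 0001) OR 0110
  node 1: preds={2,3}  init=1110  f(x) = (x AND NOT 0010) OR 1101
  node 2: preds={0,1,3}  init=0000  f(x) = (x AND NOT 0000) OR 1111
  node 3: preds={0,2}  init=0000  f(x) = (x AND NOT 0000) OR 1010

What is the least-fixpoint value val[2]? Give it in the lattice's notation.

Iteration log — 8 steps:
  step 1. node 0  ⊔preds=0000  new=0110  old=0000  +wl: 
  step 2. node 1  ⊔preds=0000  new=1111  old=1110  +wl: 
  step 3. node 2  ⊔preds=1111  new=1111  old=0000  +wl: 0,1
  step 4. node 3  ⊔preds=1111  new=1111  old=0000  +wl: 2
  step 5. node 0  ⊔preds=1111  new=1110  old=0110  +wl: 3
  step 6. node 1  ⊔preds=1111  new=1111  stable
  step 7. node 2  ⊔preds=1111  new=1111  stable
  step 8. node 3  ⊔preds=1111  new=1111  stable

Least fixpoint reached:
  node 0: 1110
  node 1: 1111
  node 2: 1111
  node 3: 1111

1111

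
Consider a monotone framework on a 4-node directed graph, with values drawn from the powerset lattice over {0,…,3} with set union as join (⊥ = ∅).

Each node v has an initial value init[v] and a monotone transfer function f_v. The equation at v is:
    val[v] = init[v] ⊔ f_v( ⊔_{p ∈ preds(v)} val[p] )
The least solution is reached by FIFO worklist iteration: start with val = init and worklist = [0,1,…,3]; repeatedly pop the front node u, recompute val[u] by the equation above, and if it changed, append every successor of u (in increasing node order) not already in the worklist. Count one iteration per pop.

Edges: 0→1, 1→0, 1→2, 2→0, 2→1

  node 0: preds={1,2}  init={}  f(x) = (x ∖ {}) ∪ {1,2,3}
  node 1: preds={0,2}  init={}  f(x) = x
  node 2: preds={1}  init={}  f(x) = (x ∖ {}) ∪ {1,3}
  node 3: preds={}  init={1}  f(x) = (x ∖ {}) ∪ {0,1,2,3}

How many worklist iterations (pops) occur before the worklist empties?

6

Trace (6 dequeues):
  [1] u=0 | in {} | out {1,2,3} | prev {} | push {}
  [2] u=1 | in {1,2,3} | out {1,2,3} | prev {} | push {0}
  [3] u=2 | in {1,2,3} | out {1,2,3} | prev {} | push {1}
  [4] u=3 | in {} | out {0,1,2,3} | prev {1} | push {}
  [5] u=0 | in {1,2,3} | out {1,2,3} | ==
  [6] u=1 | in {1,2,3} | out {1,2,3} | ==

Converged values:
  [0] {1,2,3}
  [1] {1,2,3}
  [2] {1,2,3}
  [3] {0,1,2,3}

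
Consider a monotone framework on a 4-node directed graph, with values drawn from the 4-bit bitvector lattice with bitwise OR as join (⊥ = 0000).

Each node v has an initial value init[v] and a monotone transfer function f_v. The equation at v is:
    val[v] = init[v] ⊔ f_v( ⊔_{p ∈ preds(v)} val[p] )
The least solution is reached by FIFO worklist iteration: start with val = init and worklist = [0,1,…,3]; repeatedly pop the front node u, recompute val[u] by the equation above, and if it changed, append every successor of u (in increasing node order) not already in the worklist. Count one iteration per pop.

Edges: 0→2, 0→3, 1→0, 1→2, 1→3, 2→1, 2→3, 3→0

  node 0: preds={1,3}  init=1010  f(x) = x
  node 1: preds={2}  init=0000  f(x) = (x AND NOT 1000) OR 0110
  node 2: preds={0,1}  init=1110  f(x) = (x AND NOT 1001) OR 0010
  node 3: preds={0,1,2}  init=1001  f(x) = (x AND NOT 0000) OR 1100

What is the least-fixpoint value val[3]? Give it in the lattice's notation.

Trace (7 dequeues):
  [1] u=0 | in 1001 | out 1011 | prev 1010 | push {}
  [2] u=1 | in 1110 | out 0110 | prev 0000 | push {0}
  [3] u=2 | in 1111 | out 1110 | ==
  [4] u=3 | in 1111 | out 1111 | prev 1001 | push {}
  [5] u=0 | in 1111 | out 1111 | prev 1011 | push {2,3}
  [6] u=2 | in 1111 | out 1110 | ==
  [7] u=3 | in 1111 | out 1111 | ==

Converged values:
  [0] 1111
  [1] 0110
  [2] 1110
  [3] 1111

1111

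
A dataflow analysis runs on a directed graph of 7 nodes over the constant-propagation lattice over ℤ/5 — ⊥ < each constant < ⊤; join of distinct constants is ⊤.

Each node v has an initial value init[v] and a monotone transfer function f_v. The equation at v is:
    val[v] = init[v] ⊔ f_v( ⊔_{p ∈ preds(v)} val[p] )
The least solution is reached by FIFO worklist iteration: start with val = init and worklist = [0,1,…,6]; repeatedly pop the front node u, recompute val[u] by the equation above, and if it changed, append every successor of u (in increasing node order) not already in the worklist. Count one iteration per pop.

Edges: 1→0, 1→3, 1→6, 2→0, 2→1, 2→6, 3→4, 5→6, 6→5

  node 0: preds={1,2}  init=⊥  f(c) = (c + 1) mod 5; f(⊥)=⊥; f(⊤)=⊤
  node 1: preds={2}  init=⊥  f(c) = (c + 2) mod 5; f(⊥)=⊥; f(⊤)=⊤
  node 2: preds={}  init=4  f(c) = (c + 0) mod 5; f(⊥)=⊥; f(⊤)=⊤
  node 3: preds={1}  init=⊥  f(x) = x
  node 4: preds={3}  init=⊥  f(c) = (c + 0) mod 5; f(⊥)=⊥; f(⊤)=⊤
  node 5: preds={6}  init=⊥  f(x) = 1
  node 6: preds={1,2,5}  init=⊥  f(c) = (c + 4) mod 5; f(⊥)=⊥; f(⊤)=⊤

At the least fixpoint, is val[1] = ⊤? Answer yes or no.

no

Iteration log — 9 steps:
  step 1. node 0  ⊔preds=4  new=0  old=⊥  +wl: 
  step 2. node 1  ⊔preds=4  new=1  old=⊥  +wl: 0
  step 3. node 2  ⊔preds=⊥  new=4  stable
  step 4. node 3  ⊔preds=1  new=1  old=⊥  +wl: 
  step 5. node 4  ⊔preds=1  new=1  old=⊥  +wl: 
  step 6. node 5  ⊔preds=⊥  new=1  old=⊥  +wl: 
  step 7. node 6  ⊔preds=⊤  new=⊤  old=⊥  +wl: 5
  step 8. node 0  ⊔preds=⊤  new=⊤  old=0  +wl: 
  step 9. node 5  ⊔preds=⊤  new=1  stable

Least fixpoint reached:
  node 0: ⊤
  node 1: 1
  node 2: 4
  node 3: 1
  node 4: 1
  node 5: 1
  node 6: ⊤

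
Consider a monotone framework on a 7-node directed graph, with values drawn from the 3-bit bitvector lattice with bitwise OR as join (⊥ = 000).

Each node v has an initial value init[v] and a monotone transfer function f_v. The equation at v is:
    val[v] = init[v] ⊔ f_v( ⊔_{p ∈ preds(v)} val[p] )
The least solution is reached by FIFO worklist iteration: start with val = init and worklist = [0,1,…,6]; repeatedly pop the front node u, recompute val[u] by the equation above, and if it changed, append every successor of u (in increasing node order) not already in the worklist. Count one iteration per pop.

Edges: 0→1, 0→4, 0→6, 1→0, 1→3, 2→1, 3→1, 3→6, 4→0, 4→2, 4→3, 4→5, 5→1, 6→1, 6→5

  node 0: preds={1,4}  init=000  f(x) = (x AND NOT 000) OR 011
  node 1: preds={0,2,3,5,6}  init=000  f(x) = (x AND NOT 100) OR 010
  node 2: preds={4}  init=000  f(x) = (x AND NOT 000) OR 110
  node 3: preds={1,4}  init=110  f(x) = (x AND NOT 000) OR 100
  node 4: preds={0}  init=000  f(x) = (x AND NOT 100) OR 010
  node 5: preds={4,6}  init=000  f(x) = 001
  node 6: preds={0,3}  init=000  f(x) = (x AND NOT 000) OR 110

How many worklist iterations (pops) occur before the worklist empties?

Worklist (13 pops):
  #1 pop 0: in=000 → 011 (was 000); enqueue []
  #2 pop 1: in=111 → 011 (was 000); enqueue [0]
  #3 pop 2: in=000 → 110 (was 000); enqueue [1]
  #4 pop 3: in=011 → 111 (was 110); enqueue []
  #5 pop 4: in=011 → 011 (was 000); enqueue [2,3]
  #6 pop 5: in=011 → 001 (was 000); enqueue []
  #7 pop 6: in=111 → 111 (was 000); enqueue [5]
  #8 pop 0: in=011 → 011 (no change)
  #9 pop 1: in=111 → 011 (no change)
  #10 pop 2: in=011 → 111 (was 110); enqueue [1]
  #11 pop 3: in=011 → 111 (no change)
  #12 pop 5: in=111 → 001 (no change)
  #13 pop 1: in=111 → 011 (no change)

Fixpoint:
  val[0] = 011
  val[1] = 011
  val[2] = 111
  val[3] = 111
  val[4] = 011
  val[5] = 001
  val[6] = 111

13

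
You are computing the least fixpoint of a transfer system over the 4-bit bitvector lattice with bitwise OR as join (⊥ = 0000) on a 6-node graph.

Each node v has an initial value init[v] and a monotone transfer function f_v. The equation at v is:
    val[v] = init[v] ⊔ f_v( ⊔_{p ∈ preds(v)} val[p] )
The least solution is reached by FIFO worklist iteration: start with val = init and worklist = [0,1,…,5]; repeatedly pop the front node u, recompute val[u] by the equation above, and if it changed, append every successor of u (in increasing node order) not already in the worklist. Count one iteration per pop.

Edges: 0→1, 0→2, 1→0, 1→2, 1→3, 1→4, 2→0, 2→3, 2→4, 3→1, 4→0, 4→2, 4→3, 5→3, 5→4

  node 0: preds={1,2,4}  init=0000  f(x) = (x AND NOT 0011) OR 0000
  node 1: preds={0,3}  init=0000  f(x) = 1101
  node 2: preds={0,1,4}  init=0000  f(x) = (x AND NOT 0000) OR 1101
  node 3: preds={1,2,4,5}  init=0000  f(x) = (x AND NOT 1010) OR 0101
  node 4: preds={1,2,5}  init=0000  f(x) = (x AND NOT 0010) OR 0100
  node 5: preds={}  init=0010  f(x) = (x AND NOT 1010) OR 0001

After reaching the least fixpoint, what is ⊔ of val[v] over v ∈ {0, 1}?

1101

Worklist (11 pops):
  #1 pop 0: in=0000 → 0000 (no change)
  #2 pop 1: in=0000 → 1101 (was 0000); enqueue [0]
  #3 pop 2: in=1101 → 1101 (was 0000); enqueue []
  #4 pop 3: in=1111 → 0101 (was 0000); enqueue [1]
  #5 pop 4: in=1111 → 1101 (was 0000); enqueue [2,3]
  #6 pop 5: in=0000 → 0011 (was 0010); enqueue [4]
  #7 pop 0: in=1101 → 1100 (was 0000); enqueue []
  #8 pop 1: in=1101 → 1101 (no change)
  #9 pop 2: in=1101 → 1101 (no change)
  #10 pop 3: in=1111 → 0101 (no change)
  #11 pop 4: in=1111 → 1101 (no change)

Fixpoint:
  val[0] = 1100
  val[1] = 1101
  val[2] = 1101
  val[3] = 0101
  val[4] = 1101
  val[5] = 0011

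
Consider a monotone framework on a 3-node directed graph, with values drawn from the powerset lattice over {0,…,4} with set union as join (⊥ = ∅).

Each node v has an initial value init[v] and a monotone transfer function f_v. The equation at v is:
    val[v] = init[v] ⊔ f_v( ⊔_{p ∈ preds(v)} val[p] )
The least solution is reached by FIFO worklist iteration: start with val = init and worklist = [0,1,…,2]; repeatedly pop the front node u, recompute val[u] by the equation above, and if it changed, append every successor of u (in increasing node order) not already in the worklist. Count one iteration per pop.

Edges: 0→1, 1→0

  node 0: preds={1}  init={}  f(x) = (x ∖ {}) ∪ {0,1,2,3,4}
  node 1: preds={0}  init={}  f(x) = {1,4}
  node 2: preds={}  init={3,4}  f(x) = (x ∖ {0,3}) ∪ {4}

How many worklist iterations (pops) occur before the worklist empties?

4

Worklist (4 pops):
  #1 pop 0: in={} → {0,1,2,3,4} (was {}); enqueue []
  #2 pop 1: in={0,1,2,3,4} → {1,4} (was {}); enqueue [0]
  #3 pop 2: in={} → {3,4} (no change)
  #4 pop 0: in={1,4} → {0,1,2,3,4} (no change)

Fixpoint:
  val[0] = {0,1,2,3,4}
  val[1] = {1,4}
  val[2] = {3,4}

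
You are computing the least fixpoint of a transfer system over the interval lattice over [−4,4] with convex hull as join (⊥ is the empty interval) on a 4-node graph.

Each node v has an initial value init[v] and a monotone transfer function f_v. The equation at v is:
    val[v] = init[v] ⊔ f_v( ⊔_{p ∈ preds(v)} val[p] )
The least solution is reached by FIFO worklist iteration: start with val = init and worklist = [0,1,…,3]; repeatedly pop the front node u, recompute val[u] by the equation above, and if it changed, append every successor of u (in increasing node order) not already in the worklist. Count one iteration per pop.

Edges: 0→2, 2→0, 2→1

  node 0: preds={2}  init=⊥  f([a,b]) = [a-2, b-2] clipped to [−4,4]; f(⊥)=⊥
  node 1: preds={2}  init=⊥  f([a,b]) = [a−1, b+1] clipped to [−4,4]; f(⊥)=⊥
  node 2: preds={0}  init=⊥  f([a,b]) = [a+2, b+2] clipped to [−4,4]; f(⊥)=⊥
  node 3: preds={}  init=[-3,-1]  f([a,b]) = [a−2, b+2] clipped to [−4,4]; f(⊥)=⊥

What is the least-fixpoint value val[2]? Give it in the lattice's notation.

Trace (4 dequeues):
  [1] u=0 | in ⊥ | out ⊥ | ==
  [2] u=1 | in ⊥ | out ⊥ | ==
  [3] u=2 | in ⊥ | out ⊥ | ==
  [4] u=3 | in ⊥ | out [-3,-1] | ==

Converged values:
  [0] ⊥
  [1] ⊥
  [2] ⊥
  [3] [-3,-1]

⊥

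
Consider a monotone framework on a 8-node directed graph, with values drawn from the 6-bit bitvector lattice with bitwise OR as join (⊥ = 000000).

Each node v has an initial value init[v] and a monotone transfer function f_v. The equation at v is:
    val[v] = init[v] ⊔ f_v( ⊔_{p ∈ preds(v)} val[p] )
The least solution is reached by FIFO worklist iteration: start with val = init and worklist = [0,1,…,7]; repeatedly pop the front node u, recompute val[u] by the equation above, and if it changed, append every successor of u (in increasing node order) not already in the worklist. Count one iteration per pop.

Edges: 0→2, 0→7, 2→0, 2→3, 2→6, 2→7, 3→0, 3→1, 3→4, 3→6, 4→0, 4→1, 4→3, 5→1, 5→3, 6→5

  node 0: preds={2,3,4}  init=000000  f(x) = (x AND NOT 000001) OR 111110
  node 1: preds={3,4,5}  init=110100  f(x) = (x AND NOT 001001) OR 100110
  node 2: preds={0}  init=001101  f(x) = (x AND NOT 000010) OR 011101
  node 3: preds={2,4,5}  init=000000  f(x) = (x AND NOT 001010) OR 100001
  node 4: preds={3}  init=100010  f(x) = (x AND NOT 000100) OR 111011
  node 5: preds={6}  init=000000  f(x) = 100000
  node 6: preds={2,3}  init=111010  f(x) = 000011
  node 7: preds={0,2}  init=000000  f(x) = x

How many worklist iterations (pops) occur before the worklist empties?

Iteration log — 12 steps:
  step 1. node 0  ⊔preds=101111  new=111110  old=000000  +wl: 
  step 2. node 1  ⊔preds=100010  new=110110  old=110100  +wl: 
  step 3. node 2  ⊔preds=111110  new=111101  old=001101  +wl: 0
  step 4. node 3  ⊔preds=111111  new=110101  old=000000  +wl: 1
  step 5. node 4  ⊔preds=110101  new=111011  old=100010  +wl: 3
  step 6. node 5  ⊔preds=111010  new=100000  old=000000  +wl: 
  step 7. node 6  ⊔preds=111101  new=111011  old=111010  +wl: 5
  step 8. node 7  ⊔preds=111111  new=111111  old=000000  +wl: 
  step 9. node 0  ⊔preds=111111  new=111110  stable
  step 10. node 1  ⊔preds=111111  new=110110  stable
  step 11. node 3  ⊔preds=111111  new=110101  stable
  step 12. node 5  ⊔preds=111011  new=100000  stable

Least fixpoint reached:
  node 0: 111110
  node 1: 110110
  node 2: 111101
  node 3: 110101
  node 4: 111011
  node 5: 100000
  node 6: 111011
  node 7: 111111

12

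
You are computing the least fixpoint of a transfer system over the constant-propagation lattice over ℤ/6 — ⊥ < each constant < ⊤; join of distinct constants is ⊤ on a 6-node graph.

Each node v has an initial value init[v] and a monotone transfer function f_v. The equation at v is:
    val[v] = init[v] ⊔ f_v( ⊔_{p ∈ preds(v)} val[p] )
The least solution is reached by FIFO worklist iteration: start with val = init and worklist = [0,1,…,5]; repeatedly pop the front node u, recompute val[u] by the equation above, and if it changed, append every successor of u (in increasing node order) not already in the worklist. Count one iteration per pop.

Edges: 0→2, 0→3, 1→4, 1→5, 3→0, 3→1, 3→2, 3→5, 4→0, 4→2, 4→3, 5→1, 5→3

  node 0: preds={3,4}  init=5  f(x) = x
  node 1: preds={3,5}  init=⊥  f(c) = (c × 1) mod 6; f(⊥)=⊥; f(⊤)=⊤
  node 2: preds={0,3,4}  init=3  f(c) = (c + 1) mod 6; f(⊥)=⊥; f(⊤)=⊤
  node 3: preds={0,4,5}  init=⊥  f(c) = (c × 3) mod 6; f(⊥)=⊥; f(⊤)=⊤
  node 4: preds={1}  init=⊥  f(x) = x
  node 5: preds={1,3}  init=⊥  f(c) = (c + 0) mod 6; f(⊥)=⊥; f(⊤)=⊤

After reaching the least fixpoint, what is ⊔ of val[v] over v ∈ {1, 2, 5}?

Trace (21 dequeues):
  [1] u=0 | in ⊥ | out 5 | ==
  [2] u=1 | in ⊥ | out ⊥ | ==
  [3] u=2 | in 5 | out ⊤ | prev 3 | push {}
  [4] u=3 | in 5 | out 3 | prev ⊥ | push {0,1,2}
  [5] u=4 | in ⊥ | out ⊥ | ==
  [6] u=5 | in 3 | out 3 | prev ⊥ | push {3}
  [7] u=0 | in 3 | out ⊤ | prev 5 | push {}
  [8] u=1 | in 3 | out 3 | prev ⊥ | push {4,5}
  [9] u=2 | in ⊤ | out ⊤ | ==
  [10] u=3 | in ⊤ | out ⊤ | prev 3 | push {0,1,2}
  [11] u=4 | in 3 | out 3 | prev ⊥ | push {3}
  [12] u=5 | in ⊤ | out ⊤ | prev 3 | push {}
  [13] u=0 | in ⊤ | out ⊤ | ==
  [14] u=1 | in ⊤ | out ⊤ | prev 3 | push {4,5}
  [15] u=2 | in ⊤ | out ⊤ | ==
  [16] u=3 | in ⊤ | out ⊤ | ==
  [17] u=4 | in ⊤ | out ⊤ | prev 3 | push {0,2,3}
  [18] u=5 | in ⊤ | out ⊤ | ==
  [19] u=0 | in ⊤ | out ⊤ | ==
  [20] u=2 | in ⊤ | out ⊤ | ==
  [21] u=3 | in ⊤ | out ⊤ | ==

Converged values:
  [0] ⊤
  [1] ⊤
  [2] ⊤
  [3] ⊤
  [4] ⊤
  [5] ⊤

⊤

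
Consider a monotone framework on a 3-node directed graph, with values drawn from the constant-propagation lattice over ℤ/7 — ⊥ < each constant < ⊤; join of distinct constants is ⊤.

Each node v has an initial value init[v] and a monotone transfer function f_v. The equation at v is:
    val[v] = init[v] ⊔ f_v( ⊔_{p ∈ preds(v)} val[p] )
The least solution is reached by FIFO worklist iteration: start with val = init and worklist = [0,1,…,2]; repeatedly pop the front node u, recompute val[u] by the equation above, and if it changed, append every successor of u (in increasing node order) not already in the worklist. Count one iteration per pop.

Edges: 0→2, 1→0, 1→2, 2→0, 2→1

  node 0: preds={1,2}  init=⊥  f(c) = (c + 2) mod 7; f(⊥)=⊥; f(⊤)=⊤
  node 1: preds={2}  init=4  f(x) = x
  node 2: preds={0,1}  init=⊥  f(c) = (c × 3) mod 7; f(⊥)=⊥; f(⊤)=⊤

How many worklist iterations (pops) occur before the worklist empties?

7

Trace (7 dequeues):
  [1] u=0 | in 4 | out 6 | prev ⊥ | push {}
  [2] u=1 | in ⊥ | out 4 | ==
  [3] u=2 | in ⊤ | out ⊤ | prev ⊥ | push {0,1}
  [4] u=0 | in ⊤ | out ⊤ | prev 6 | push {2}
  [5] u=1 | in ⊤ | out ⊤ | prev 4 | push {0}
  [6] u=2 | in ⊤ | out ⊤ | ==
  [7] u=0 | in ⊤ | out ⊤ | ==

Converged values:
  [0] ⊤
  [1] ⊤
  [2] ⊤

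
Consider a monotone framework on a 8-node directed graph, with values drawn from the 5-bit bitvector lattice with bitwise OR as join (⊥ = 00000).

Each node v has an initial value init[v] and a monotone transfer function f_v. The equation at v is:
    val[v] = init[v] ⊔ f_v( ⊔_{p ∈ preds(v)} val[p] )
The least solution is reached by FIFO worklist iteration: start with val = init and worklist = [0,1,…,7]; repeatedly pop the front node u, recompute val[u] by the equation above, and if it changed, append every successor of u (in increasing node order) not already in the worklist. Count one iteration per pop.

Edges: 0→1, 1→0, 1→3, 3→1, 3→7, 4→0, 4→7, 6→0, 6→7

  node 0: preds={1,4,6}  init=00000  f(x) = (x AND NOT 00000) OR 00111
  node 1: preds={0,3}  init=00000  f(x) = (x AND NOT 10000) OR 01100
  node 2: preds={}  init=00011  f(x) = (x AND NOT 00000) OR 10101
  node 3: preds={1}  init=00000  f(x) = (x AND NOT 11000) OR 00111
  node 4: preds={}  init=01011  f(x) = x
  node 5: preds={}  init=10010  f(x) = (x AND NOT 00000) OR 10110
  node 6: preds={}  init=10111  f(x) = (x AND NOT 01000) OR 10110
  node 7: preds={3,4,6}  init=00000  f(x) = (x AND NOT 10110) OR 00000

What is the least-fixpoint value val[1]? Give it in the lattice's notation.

Iteration log — 10 steps:
  step 1. node 0  ⊔preds=11111  new=11111  old=00000  +wl: 
  step 2. node 1  ⊔preds=11111  new=01111  old=00000  +wl: 0
  step 3. node 2  ⊔preds=00000  new=10111  old=00011  +wl: 
  step 4. node 3  ⊔preds=01111  new=00111  old=00000  +wl: 1
  step 5. node 4  ⊔preds=00000  new=01011  stable
  step 6. node 5  ⊔preds=00000  new=10110  old=10010  +wl: 
  step 7. node 6  ⊔preds=00000  new=10111  stable
  step 8. node 7  ⊔preds=11111  new=01001  old=00000  +wl: 
  step 9. node 0  ⊔preds=11111  new=11111  stable
  step 10. node 1  ⊔preds=11111  new=01111  stable

Least fixpoint reached:
  node 0: 11111
  node 1: 01111
  node 2: 10111
  node 3: 00111
  node 4: 01011
  node 5: 10110
  node 6: 10111
  node 7: 01001

01111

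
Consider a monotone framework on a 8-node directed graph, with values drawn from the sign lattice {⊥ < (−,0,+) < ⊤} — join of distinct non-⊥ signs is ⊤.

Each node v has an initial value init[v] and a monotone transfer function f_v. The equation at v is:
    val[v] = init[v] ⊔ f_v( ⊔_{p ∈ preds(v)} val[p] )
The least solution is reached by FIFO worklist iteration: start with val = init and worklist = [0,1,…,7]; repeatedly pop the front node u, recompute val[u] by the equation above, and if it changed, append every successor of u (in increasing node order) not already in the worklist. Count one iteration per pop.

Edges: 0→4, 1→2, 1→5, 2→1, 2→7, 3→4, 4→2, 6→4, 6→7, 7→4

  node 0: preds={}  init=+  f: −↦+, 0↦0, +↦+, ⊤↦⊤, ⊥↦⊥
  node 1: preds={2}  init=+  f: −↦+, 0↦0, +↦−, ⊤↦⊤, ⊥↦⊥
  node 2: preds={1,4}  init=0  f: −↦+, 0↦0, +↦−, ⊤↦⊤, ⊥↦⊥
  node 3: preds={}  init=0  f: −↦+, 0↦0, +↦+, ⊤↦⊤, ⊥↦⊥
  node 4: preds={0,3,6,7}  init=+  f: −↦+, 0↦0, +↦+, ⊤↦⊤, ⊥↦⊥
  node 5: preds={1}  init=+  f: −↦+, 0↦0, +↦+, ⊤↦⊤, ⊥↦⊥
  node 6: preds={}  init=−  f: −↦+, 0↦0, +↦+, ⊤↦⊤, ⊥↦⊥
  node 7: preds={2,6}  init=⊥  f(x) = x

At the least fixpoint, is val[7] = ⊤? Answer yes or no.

Trace (11 dequeues):
  [1] u=0 | in ⊥ | out + | ==
  [2] u=1 | in 0 | out ⊤ | prev + | push {}
  [3] u=2 | in ⊤ | out ⊤ | prev 0 | push {1}
  [4] u=3 | in ⊥ | out 0 | ==
  [5] u=4 | in ⊤ | out ⊤ | prev + | push {2}
  [6] u=5 | in ⊤ | out ⊤ | prev + | push {}
  [7] u=6 | in ⊥ | out − | ==
  [8] u=7 | in ⊤ | out ⊤ | prev ⊥ | push {4}
  [9] u=1 | in ⊤ | out ⊤ | ==
  [10] u=2 | in ⊤ | out ⊤ | ==
  [11] u=4 | in ⊤ | out ⊤ | ==

Converged values:
  [0] +
  [1] ⊤
  [2] ⊤
  [3] 0
  [4] ⊤
  [5] ⊤
  [6] −
  [7] ⊤

yes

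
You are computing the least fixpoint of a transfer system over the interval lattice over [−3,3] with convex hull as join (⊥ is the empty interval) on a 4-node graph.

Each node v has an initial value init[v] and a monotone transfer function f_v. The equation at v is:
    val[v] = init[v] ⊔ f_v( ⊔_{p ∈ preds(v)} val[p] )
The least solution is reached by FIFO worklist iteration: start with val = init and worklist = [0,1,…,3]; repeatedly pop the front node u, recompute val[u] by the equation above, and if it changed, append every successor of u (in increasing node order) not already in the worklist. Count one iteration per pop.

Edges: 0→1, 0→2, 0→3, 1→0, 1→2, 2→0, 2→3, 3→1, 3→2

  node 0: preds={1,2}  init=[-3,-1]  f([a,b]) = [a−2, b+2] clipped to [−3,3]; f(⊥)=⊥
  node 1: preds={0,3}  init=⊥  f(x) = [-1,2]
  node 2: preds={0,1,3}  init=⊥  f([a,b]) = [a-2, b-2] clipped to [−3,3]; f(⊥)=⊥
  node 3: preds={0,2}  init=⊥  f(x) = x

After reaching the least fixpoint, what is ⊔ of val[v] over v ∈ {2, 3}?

[-3,3]

Iteration log — 11 steps:
  step 1. node 0  ⊔preds=⊥  new=[-3,-1]  stable
  step 2. node 1  ⊔preds=[-3,-1]  new=[-1,2]  old=⊥  +wl: 0
  step 3. node 2  ⊔preds=[-3,2]  new=[-3,0]  old=⊥  +wl: 
  step 4. node 3  ⊔preds=[-3,0]  new=[-3,0]  old=⊥  +wl: 1,2
  step 5. node 0  ⊔preds=[-3,2]  new=[-3,3]  old=[-3,-1]  +wl: 3
  step 6. node 1  ⊔preds=[-3,3]  new=[-1,2]  stable
  step 7. node 2  ⊔preds=[-3,3]  new=[-3,1]  old=[-3,0]  +wl: 0
  step 8. node 3  ⊔preds=[-3,3]  new=[-3,3]  old=[-3,0]  +wl: 1,2
  step 9. node 0  ⊔preds=[-3,2]  new=[-3,3]  stable
  step 10. node 1  ⊔preds=[-3,3]  new=[-1,2]  stable
  step 11. node 2  ⊔preds=[-3,3]  new=[-3,1]  stable

Least fixpoint reached:
  node 0: [-3,3]
  node 1: [-1,2]
  node 2: [-3,1]
  node 3: [-3,3]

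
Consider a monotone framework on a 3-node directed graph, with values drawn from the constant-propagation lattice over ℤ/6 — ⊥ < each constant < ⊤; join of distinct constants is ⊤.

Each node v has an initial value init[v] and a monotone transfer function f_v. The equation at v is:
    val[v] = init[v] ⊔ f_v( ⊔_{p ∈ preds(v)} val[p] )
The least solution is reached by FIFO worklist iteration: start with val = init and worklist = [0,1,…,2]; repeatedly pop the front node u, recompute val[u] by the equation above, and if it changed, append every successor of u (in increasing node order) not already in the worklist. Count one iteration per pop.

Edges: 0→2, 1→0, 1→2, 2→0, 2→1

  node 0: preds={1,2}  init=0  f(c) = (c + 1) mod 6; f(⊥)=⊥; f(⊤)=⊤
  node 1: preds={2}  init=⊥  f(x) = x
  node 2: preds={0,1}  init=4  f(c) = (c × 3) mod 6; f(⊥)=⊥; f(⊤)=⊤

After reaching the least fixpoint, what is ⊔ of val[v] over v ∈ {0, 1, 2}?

Iteration log — 7 steps:
  step 1. node 0  ⊔preds=4  new=⊤  old=0  +wl: 
  step 2. node 1  ⊔preds=4  new=4  old=⊥  +wl: 0
  step 3. node 2  ⊔preds=⊤  new=⊤  old=4  +wl: 1
  step 4. node 0  ⊔preds=⊤  new=⊤  stable
  step 5. node 1  ⊔preds=⊤  new=⊤  old=4  +wl: 0,2
  step 6. node 0  ⊔preds=⊤  new=⊤  stable
  step 7. node 2  ⊔preds=⊤  new=⊤  stable

Least fixpoint reached:
  node 0: ⊤
  node 1: ⊤
  node 2: ⊤

⊤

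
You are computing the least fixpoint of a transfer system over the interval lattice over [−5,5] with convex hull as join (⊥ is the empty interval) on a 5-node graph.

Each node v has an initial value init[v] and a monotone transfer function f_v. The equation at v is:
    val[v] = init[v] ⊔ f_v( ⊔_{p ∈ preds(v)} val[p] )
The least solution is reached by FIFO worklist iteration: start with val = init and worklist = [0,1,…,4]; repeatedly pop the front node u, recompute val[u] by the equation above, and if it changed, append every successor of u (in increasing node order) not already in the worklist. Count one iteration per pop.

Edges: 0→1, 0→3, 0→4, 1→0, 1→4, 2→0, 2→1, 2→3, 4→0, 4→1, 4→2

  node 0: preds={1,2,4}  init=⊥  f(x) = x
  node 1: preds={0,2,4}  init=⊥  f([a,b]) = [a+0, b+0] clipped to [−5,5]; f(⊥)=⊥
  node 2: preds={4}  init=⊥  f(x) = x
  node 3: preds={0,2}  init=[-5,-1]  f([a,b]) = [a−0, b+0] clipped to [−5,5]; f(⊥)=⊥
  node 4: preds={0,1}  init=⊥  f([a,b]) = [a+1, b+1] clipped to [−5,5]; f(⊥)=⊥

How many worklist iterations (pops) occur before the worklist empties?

Worklist (5 pops):
  #1 pop 0: in=⊥ → ⊥ (no change)
  #2 pop 1: in=⊥ → ⊥ (no change)
  #3 pop 2: in=⊥ → ⊥ (no change)
  #4 pop 3: in=⊥ → [-5,-1] (no change)
  #5 pop 4: in=⊥ → ⊥ (no change)

Fixpoint:
  val[0] = ⊥
  val[1] = ⊥
  val[2] = ⊥
  val[3] = [-5,-1]
  val[4] = ⊥

5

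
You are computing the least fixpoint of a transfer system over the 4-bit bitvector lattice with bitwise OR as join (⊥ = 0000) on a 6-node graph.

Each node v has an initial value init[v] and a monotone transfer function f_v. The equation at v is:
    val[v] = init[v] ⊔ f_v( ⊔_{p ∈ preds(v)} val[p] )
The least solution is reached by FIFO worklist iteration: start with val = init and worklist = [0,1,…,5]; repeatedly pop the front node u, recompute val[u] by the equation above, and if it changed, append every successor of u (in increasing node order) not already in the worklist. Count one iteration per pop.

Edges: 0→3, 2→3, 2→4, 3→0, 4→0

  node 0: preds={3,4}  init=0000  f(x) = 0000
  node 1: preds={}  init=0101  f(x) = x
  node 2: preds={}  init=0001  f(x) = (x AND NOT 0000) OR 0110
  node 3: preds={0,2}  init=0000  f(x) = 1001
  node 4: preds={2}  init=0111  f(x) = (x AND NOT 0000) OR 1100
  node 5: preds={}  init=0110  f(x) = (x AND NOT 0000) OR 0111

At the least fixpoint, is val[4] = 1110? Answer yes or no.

no

Trace (7 dequeues):
  [1] u=0 | in 0111 | out 0000 | ==
  [2] u=1 | in 0000 | out 0101 | ==
  [3] u=2 | in 0000 | out 0111 | prev 0001 | push {}
  [4] u=3 | in 0111 | out 1001 | prev 0000 | push {0}
  [5] u=4 | in 0111 | out 1111 | prev 0111 | push {}
  [6] u=5 | in 0000 | out 0111 | prev 0110 | push {}
  [7] u=0 | in 1111 | out 0000 | ==

Converged values:
  [0] 0000
  [1] 0101
  [2] 0111
  [3] 1001
  [4] 1111
  [5] 0111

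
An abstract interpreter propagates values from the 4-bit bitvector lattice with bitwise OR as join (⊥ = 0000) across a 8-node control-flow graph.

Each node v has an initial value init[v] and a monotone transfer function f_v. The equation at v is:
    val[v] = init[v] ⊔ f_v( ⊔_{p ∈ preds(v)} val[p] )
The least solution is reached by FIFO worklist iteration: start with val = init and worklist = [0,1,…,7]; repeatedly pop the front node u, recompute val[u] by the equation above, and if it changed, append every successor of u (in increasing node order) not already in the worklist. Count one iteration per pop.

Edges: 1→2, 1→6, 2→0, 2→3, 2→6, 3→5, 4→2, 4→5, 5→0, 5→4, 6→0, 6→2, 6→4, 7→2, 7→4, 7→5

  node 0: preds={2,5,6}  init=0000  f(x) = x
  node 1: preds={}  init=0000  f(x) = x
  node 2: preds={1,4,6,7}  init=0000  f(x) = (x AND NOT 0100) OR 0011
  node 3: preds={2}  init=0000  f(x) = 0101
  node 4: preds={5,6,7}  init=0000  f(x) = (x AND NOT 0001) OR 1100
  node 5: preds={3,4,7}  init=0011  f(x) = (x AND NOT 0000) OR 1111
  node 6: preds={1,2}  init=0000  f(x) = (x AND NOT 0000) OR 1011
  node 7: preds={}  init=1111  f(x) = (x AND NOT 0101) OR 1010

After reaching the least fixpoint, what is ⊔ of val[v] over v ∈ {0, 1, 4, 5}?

Trace (11 dequeues):
  [1] u=0 | in 0011 | out 0011 | prev 0000 | push {}
  [2] u=1 | in 0000 | out 0000 | ==
  [3] u=2 | in 1111 | out 1011 | prev 0000 | push {0}
  [4] u=3 | in 1011 | out 0101 | prev 0000 | push {}
  [5] u=4 | in 1111 | out 1110 | prev 0000 | push {2}
  [6] u=5 | in 1111 | out 1111 | prev 0011 | push {4}
  [7] u=6 | in 1011 | out 1011 | prev 0000 | push {}
  [8] u=7 | in 0000 | out 1111 | ==
  [9] u=0 | in 1111 | out 1111 | prev 0011 | push {}
  [10] u=2 | in 1111 | out 1011 | ==
  [11] u=4 | in 1111 | out 1110 | ==

Converged values:
  [0] 1111
  [1] 0000
  [2] 1011
  [3] 0101
  [4] 1110
  [5] 1111
  [6] 1011
  [7] 1111

1111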